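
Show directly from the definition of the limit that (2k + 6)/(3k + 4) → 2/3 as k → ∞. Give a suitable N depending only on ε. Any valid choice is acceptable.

N = (10/9)/ε

Let ε > 0. For k ≥ 1, |(2k + 6)/(3k + 4) − (2/3)| = |10|/(3(3k + 4)) = 10/(3(3k + 4)).
Since 3k + 4 ≥ 3k for k ≥ 1, this is ≤ 10/(3·3k) = (10/9)/k.
So |(2k + 6)/(3k + 4) − (2/3)| < ε whenever k > (10/9)/ε.
Take N = (10/9)/ε. If k > N then |(2k + 6)/(3k + 4) − (2/3)| ≤ (10/9)/k < ε.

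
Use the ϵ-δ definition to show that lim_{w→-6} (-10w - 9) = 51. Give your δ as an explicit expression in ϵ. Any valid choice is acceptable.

δ = ϵ/10

Let ϵ > 0. We need δ > 0 so that 0 < |w + 6| < δ implies |(-10w - 9) − 51| < ϵ.
Since (-10w - 9) − 51 = -10(w + 6), we have |(-10w - 9) − 51| = 10|w + 6|.
Thus it suffices that |w + 6| < ϵ/10.
Choosing δ = ϵ/10 gives |(-10w - 9) − 51| = 10|w + 6| < ϵ whenever |w + 6| < δ.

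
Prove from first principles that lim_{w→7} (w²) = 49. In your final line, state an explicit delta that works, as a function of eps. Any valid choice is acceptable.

Fix eps > 0. We seek delta > 0 with 0 < |w − 7| < delta ⇒ |w² − 49| < eps.
Factor: w² − 49 = (w − 7)(w + 7), so |w² − 49| = |w − 7|·|w + 7|.
Impose delta ≤ 2 so that |w| < 9; then |w + 7| ≤ 16.
Hence |w² − 49| ≤ 16|w − 7|, which is < eps once |w − 7| < eps/16.
Take delta = min(2, eps/16). If 0 < |w − 7| < delta then both bounds hold and |w² − 49| ≤ 16|w − 7| < 16·(eps/16) = eps.

delta = min(2, eps/16)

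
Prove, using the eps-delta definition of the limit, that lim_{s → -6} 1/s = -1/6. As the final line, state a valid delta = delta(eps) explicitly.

delta = min(3, 18eps)

Suppose eps > 0. We seek delta > 0 such that 0 < |s + 6| < delta implies |1/s + 1/6| < eps.
|1/s + 1/6| = |-6 − s|/(6·|s|) = |s + 6|/(6|s|).
Restrict delta ≤ 3. Then |s + 6| < 3 gives |s| > 3, so 6|s| > 18.
Then |1/s + 1/6| < |s + 6|/18, which is < eps when |s + 6| < 18eps.
Take delta = min(3, 18eps). Then 0 < |s + 6| < delta gives both |s + 6| < 3 and |s + 6| < 18eps, so |1/s + 1/6| < eps.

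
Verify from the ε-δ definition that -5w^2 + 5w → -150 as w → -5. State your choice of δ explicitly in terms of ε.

δ = min(1, ε/60)

Fix ε > 0. We want δ > 0 such that 0 < |w + 5| < δ implies |(-5w^2 + 5w) + 150| < ε.
(-5w^2 + 5w) + 150 = -5w^2 + 5w + 150 = (w + 5)(-5w + 30).
So |(-5w^2 + 5w) + 150| = |w + 5|·|-5w + 30|.
Require δ ≤ 1. Then |w + 5| < 1 gives |w| < 6, and by the triangle inequality |-5w + 30| ≤ 5·6 + 30 = 60.
Hence |(-5w^2 + 5w) + 150| ≤ 60|w + 5| < ε provided |w + 5| < ε/60.
Take δ = min(1, ε/60). Then 0 < |w + 5| < δ gives both |w + 5| < 1 and |w + 5| < ε/60, so |(-5w^2 + 5w) + 150| < ε.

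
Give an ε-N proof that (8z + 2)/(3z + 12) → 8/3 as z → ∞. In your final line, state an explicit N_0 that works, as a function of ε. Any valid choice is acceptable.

N_0 = 10/ε

Fix ε > 0. We seek N_0 > 0 such that z > N_0 implies |(8z + 2)/(3z + 12) − (8/3)| < ε.
(8z + 2)/(3z + 12) − (8/3) = (3(8z + 2) − 8(3z + 12)) / (3(3z + 12)) = -90/(3(3z + 12)).
For z > 0 we have 3z + 12 > 3z, so |(8z + 2)/(3z + 12) − (8/3)| = 90/(3(3z + 12)) < 90/(3·3z) = 10/z.
Thus |(8z + 2)/(3z + 12) − (8/3)| < ε whenever z > 10/ε.
Take N_0 = 10/ε. If z > N_0 then |(8z + 2)/(3z + 12) − (8/3)| < 10/z < ε.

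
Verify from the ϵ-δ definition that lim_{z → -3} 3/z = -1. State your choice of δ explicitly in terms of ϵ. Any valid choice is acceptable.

δ = min(3/2, (3/2)ϵ)

Suppose ϵ > 0. We seek δ > 0 such that 0 < |z + 3| < δ implies |3/z + 1| < ϵ.
|3/z + 1| = 3·|-3 − z|/(3·|z|) = 3|z + 3|/(3|z|).
Restrict δ ≤ 3/2. Then |z + 3| < 3/2 gives |z| > 3/2, so 3|z| > 9/2.
Then |3/z + 1| < 3|z + 3|/(9/2), which is < ϵ when |z + 3| < (3/2)ϵ.
Take δ = min(3/2, (3/2)ϵ). Then 0 < |z + 3| < δ gives both |z + 3| < 3/2 and |z + 3| < (3/2)ϵ, so |3/z + 1| < ϵ.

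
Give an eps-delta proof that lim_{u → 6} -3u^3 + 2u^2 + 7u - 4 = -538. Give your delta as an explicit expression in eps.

delta = min(1, eps/348)

Let eps > 0 be given. We want delta > 0 such that 0 < |u − 6| < delta implies |(-3u^3 + 2u^2 + 7u - 4) + 538| < eps.
(-3u^3 + 2u^2 + 7u - 4) + 538 = -3u^3 + 2u^2 + 7u + 534 = (u − 6)(-3u^2 - 16u - 89).
So |(-3u^3 + 2u^2 + 7u - 4) + 538| = |u − 6|·|-3u^2 - 16u - 89|.
Require delta ≤ 1. Then |u − 6| < 1 gives |u| < 7, and by the triangle inequality |-3u^2 - 16u - 89| ≤ 3·7^2 + 16·7 + 89 = 348.
Hence |(-3u^3 + 2u^2 + 7u - 4) + 538| ≤ 348|u − 6| < eps provided |u − 6| < eps/348.
Choosing delta = min(1, eps/348) ensures both conditions, hence |(-3u^3 + 2u^2 + 7u - 4) + 538| < eps.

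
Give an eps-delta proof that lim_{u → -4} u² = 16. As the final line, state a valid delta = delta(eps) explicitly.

Fix eps > 0. We seek delta > 0 with 0 < |u + 4| < delta ⇒ |u² − 16| < eps.
Factor: u² − 16 = (u + 4)(u - 4), so |u² − 16| = |u + 4|·|u - 4|.
Impose delta ≤ 2 so that |u| < 6; then |u - 4| ≤ 10.
Hence |u² − 16| ≤ 10|u + 4|, which is < eps once |u + 4| < eps/10.
Take delta = min(2, eps/10). If 0 < |u + 4| < delta then both bounds hold and |u² − 16| ≤ 10|u + 4| < 10·(eps/10) = eps.

delta = min(2, eps/10)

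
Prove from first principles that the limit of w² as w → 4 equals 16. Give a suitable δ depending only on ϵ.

δ = min(2, ϵ/10)

Let ϵ > 0 be given. We seek δ > 0 with 0 < |w − 4| < δ ⇒ |w² − 16| < ϵ.
Factor: w² − 16 = (w − 4)(w + 4), so |w² − 16| = |w − 4|·|w + 4|.
Restrict δ ≤ 2. Then |w − 4| < 2 gives |w| < 6, so by the triangle inequality |w + 4| ≤ 6 + 4 = 10.
Hence |w² − 16| ≤ 10|w − 4|, which is < ϵ once |w − 4| < ϵ/10.
Take δ = min(2, ϵ/10). If 0 < |w − 4| < δ then both bounds hold and |w² − 16| ≤ 10|w − 4| < 10·(ϵ/10) = ϵ.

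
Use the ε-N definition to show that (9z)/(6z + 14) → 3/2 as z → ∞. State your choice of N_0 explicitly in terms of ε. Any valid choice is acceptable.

N_0 = (7/2)/ε

Suppose ε > 0. We seek N_0 > 0 such that z > N_0 implies |(9z)/(6z + 14) − (3/2)| < ε.
(9z)/(6z + 14) − (3/2) = (6(9z) − 9(6z + 14)) / (6(6z + 14)) = -126/(6(6z + 14)).
For z > 0 we have 6z + 14 > 6z, so |(9z)/(6z + 14) − (3/2)| = 126/(6(6z + 14)) < 126/(6·6z) = (7/2)/z.
Thus |(9z)/(6z + 14) − (3/2)| < ε whenever z > (7/2)/ε.
Take N_0 = (7/2)/ε. If z > N_0 then |(9z)/(6z + 14) − (3/2)| < (7/2)/z < ε.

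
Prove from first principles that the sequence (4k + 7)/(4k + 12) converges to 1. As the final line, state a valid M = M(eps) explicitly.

Let eps > 0 be given. For k ≥ 1, |(4k + 7)/(4k + 12) − 1| = |-20|/(4(4k + 12)) = 20/(4(4k + 12)).
Since 4k + 12 ≥ 4k for k ≥ 1, this is ≤ 20/(4·4k) = (5/4)/k.
So |(4k + 7)/(4k + 12) − 1| < eps whenever k > (5/4)/eps.
Take M = (5/4)/eps. If k > M then |(4k + 7)/(4k + 12) − 1| ≤ (5/4)/k < eps.

M = (5/4)/eps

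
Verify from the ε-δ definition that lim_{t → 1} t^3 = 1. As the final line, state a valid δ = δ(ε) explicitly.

δ = min(2, ε/13)

Fix ε > 0. We seek δ > 0 with 0 < |t − 1| < δ ⇒ |t^3 − 1| < ε.
Factor: t^3 − 1 = (t − 1)(t^2 + t + 1), so |t^3 − 1| = |t − 1|·|t^2 + t + 1|.
Restrict δ ≤ 2. Then |t − 1| < 2 gives |t| < 3, so by the triangle inequality |t^2 + t + 1| ≤ 3^2 + 3 + 1 = 13.
Hence |t^3 − 1| ≤ 13|t − 1|, which is < ε once |t − 1| < ε/13.
Take δ = min(2, ε/13). If 0 < |t − 1| < δ then both bounds hold and |t^3 − 1| ≤ 13|t − 1| < 13·(ε/13) = ε.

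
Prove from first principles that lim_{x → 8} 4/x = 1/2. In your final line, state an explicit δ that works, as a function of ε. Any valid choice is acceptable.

δ = min(4, 8ε)

Suppose ε > 0. We seek δ > 0 such that 0 < |x − 8| < δ implies |4/x − (1/2)| < ε.
|4/x − (1/2)| = 4·|8 − x|/(8·|x|) = 4|x − 8|/(8|x|).
Restrict δ ≤ 4. Then |x − 8| < 4 gives |x| > 4, so 8|x| > 32.
Then |4/x − (1/2)| < 4|x − 8|/32, which is < ε when |x − 8| < 8ε.
Take δ = min(4, 8ε). Then 0 < |x − 8| < δ gives both |x − 8| < 4 and |x − 8| < 8ε, so |4/x − (1/2)| < ε.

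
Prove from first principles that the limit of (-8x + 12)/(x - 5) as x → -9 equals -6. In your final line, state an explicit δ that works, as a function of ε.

δ = min(7, (7/2)ε)

Let ε > 0. We want δ > 0 with 0 < |x + 9| < δ ⇒ |(-8x + 12)/(x - 5) + 6| < ε.
Combining over a common denominator, (-8x + 12)/(x - 5) + 6 = [(-8x + 12)·(-14) − 84·(x - 5)] / [(-14)·(x - 5)] = 28(x + 9) / ((-14)(x - 5)).
So |(-8x + 12)/(x - 5) + 6| = 28|x + 9| / (14·|x − 5|).
Require δ ≤ 7, so |x − 5| ≥ |-14| − |x + 9| > 14 − 7 = 7.
Hence |(-8x + 12)/(x - 5) + 6| < 28|x + 9|/(14·7) = (2/7)|x + 9|, which is < ε once |x + 9| < (7/2)ε.
Take δ = min(7, (7/2)ε). Then 0 < |x + 9| < δ forces both bounds, so |(-8x + 12)/(x - 5) + 6| < ε.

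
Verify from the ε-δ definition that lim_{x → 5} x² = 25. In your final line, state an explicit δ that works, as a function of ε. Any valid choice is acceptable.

Let ε > 0 be given. We seek δ > 0 with 0 < |x − 5| < δ ⇒ |x² − 25| < ε.
Factor: x² − 25 = (x − 5)(x + 5), so |x² − 25| = |x − 5|·|x + 5|.
Impose δ ≤ 2 so that |x| < 7; then |x + 5| ≤ 12.
Hence |x² − 25| ≤ 12|x − 5|, which is < ε once |x − 5| < ε/12.
Take δ = min(2, ε/12). If 0 < |x − 5| < δ then both bounds hold and |x² − 25| ≤ 12|x − 5| < 12·(ε/12) = ε.

δ = min(2, ε/12)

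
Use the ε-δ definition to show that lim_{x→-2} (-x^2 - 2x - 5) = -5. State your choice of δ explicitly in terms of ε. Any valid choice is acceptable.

Suppose ε > 0. We want δ > 0 such that 0 < |x + 2| < δ implies |(-x^2 - 2x - 5) + 5| < ε.
(-x^2 - 2x - 5) + 5 = -x^2 - 2x = (x + 2)(-x).
So |(-x^2 - 2x - 5) + 5| = |x + 2|·|-x|.
Assume first that |x + 2| < 1, so |x| < 3. Then |-x| ≤ 3 = 3.
Hence |(-x^2 - 2x - 5) + 5| ≤ 3|x + 2| < ε provided |x + 2| < ε/3.
Take δ = min(1, ε/3). Then 0 < |x + 2| < δ gives both |x + 2| < 1 and |x + 2| < ε/3, so |(-x^2 - 2x - 5) + 5| < ε.

δ = min(1, ε/3)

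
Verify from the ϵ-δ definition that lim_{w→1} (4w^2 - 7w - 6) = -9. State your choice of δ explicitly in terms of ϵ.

Let ϵ > 0. We want δ > 0 such that 0 < |w − 1| < δ implies |(4w^2 - 7w - 6) + 9| < ϵ.
(4w^2 - 7w - 6) + 9 = 4w^2 - 7w + 3 = (w − 1)(4w - 3).
So |(4w^2 - 7w - 6) + 9| = |w − 1|·|4w - 3|.
Assume first that |w − 1| < 1, so |w| < 2. Then |4w - 3| ≤ 4·2 + 3 = 11.
Hence |(4w^2 - 7w - 6) + 9| ≤ 11|w − 1| < ϵ provided |w − 1| < ϵ/11.
Take δ = min(1, ϵ/11). Then 0 < |w − 1| < δ gives both |w − 1| < 1 and |w − 1| < ϵ/11, so |(4w^2 - 7w - 6) + 9| < ϵ.

δ = min(1, ϵ/11)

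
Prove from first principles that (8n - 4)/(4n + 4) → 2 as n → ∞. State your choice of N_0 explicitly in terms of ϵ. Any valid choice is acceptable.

Fix ϵ > 0. For n ≥ 1, |(8n - 4)/(4n + 4) − 2| = |-48|/(4(4n + 4)) = 48/(4(4n + 4)).
Since 4n + 4 ≥ 4n for n ≥ 1, this is ≤ 48/(4·4n) = 3/n.
So |(8n - 4)/(4n + 4) − 2| < ϵ whenever n > 3/ϵ.
Take N_0 = 3/ϵ. If n > N_0 then |(8n - 4)/(4n + 4) − 2| ≤ 3/n < ϵ.

N_0 = 3/ϵ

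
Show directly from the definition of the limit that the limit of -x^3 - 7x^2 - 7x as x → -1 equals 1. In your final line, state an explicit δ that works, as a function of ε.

δ = min(1, ε/17)

Let ε > 0 be given. We want δ > 0 such that 0 < |x + 1| < δ implies |(-x^3 - 7x^2 - 7x) − 1| < ε.
(-x^3 - 7x^2 - 7x) − 1 = -x^3 - 7x^2 - 7x - 1 = (x + 1)(-x^2 - 6x - 1).
So |(-x^3 - 7x^2 - 7x) − 1| = |x + 1|·|-x^2 - 6x - 1|.
Assume first that |x + 1| < 1, so |x| < 2. Then |-x^2 - 6x - 1| ≤ 2^2 + 6·2 + 1 = 17.
Hence |(-x^3 - 7x^2 - 7x) − 1| ≤ 17|x + 1| < ε provided |x + 1| < ε/17.
Take δ = min(1, ε/17). Then 0 < |x + 1| < δ gives both |x + 1| < 1 and |x + 1| < ε/17, so |(-x^3 - 7x^2 - 7x) − 1| < ε.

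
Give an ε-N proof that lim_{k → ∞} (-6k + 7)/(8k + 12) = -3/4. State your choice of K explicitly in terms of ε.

K = 2/ε

Suppose ε > 0. For k ≥ 1, |(-6k + 7)/(8k + 12) + 3/4| = |128|/(8(8k + 12)) = 128/(8(8k + 12)).
Since 8k + 12 ≥ 8k for k ≥ 1, this is ≤ 128/(8·8k) = 2/k.
So |(-6k + 7)/(8k + 12) + 3/4| < ε whenever k > 2/ε.
Take K = 2/ε. If k > K then |(-6k + 7)/(8k + 12) + 3/4| ≤ 2/k < ε.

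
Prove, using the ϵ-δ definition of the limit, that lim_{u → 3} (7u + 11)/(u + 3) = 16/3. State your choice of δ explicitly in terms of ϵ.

Suppose ϵ > 0. We want δ > 0 with 0 < |u − 3| < δ ⇒ |(7u + 11)/(u + 3) − (16/3)| < ϵ.
Combining over a common denominator, (7u + 11)/(u + 3) − (16/3) = [(7u + 11)·6 − 32·(u + 3)] / [6·(u + 3)] = 10(u − 3) / (6(u + 3)).
So |(7u + 11)/(u + 3) − (16/3)| = 10|u − 3| / (6·|u + 3|).
Restrict δ ≤ 3. Then |u − 3| < 3 gives |u + 3| = |(u − 3) + 6| ≥ 6 − 3 = 3.
Hence |(7u + 11)/(u + 3) − (16/3)| < 10|u − 3|/(6·3) = (5/9)|u − 3|, which is < ϵ once |u − 3| < (9/5)ϵ.
Take δ = min(3, (9/5)ϵ). Then 0 < |u − 3| < δ forces both bounds, so |(7u + 11)/(u + 3) − (16/3)| < ϵ.

δ = min(3, (9/5)ϵ)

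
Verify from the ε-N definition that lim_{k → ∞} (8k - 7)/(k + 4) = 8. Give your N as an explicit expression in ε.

Let ε > 0. For k ≥ 1, |(8k - 7)/(k + 4) − 8| = |-39|/((k + 4)) = 39/((k + 4)).
Since k + 4 ≥ k for k ≥ 1, this is ≤ 39/(k) = 39/k.
So |(8k - 7)/(k + 4) − 8| < ε whenever k > 39/ε.
Take N = 39/ε. If k > N then |(8k - 7)/(k + 4) − 8| ≤ 39/k < ε.

N = 39/ε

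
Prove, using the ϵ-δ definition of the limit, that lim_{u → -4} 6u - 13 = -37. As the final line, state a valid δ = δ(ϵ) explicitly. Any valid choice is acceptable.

δ = ϵ/6

Let ϵ > 0 be given. We need δ > 0 so that 0 < |u + 4| < δ implies |(6u - 13) + 37| < ϵ.
|(6u - 13) + 37| = |6u + 24| = 6|u + 4|.
So 6|u + 4| < ϵ exactly when |u + 4| < ϵ/6.
Choosing δ = ϵ/6 gives |(6u - 13) + 37| = 6|u + 4| < ϵ whenever |u + 4| < δ.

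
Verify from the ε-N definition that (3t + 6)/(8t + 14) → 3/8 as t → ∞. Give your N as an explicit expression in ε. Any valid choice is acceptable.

Fix ε > 0. We seek N > 0 such that t > N implies |(3t + 6)/(8t + 14) − (3/8)| < ε.
(3t + 6)/(8t + 14) − (3/8) = (8(3t + 6) − 3(8t + 14)) / (8(8t + 14)) = 6/(8(8t + 14)).
For t > 0 we have 8t + 14 > 8t, so |(3t + 6)/(8t + 14) − (3/8)| = 6/(8(8t + 14)) < 6/(8·8t) = (3/32)/t.
Thus |(3t + 6)/(8t + 14) − (3/8)| < ε whenever t > (3/32)/ε.
Take N = (3/32)/ε. If t > N then |(3t + 6)/(8t + 14) − (3/8)| < (3/32)/t < ε.

N = (3/32)/ε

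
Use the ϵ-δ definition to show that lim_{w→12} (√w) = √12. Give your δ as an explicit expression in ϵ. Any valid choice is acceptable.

δ = min(12, √12·ϵ)

Let ϵ > 0 be given. We want δ > 0 such that 0 < |w − 12| < δ implies |√w − √12| < ϵ.
Multiplying by the conjugate, |√w − √12| = |w − 12|/(√w + √12).
Restrict δ ≤ 12 so that |w − 12| < 12 forces w > 0, and then √w + √12 > √12.
Hence |√w − √12| < |w − 12|/√12, which is < ϵ once |w − 12| < √12·ϵ.
Take δ = min(12, √12·ϵ). If 0 < |w − 12| < δ then w > 0 and |√w − √12| < |w − 12|/√12 < ϵ.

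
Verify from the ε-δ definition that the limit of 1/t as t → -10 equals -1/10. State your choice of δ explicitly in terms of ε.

Fix ε > 0. We seek δ > 0 such that 0 < |t + 10| < δ implies |1/t + 1/10| < ε.
|1/t + 1/10| = |-10 − t|/(10·|t|) = |t + 10|/(10|t|).
Restrict δ ≤ 5. Then |t + 10| < 5 gives |t| > 5, so 10|t| > 50.
Then |1/t + 1/10| < |t + 10|/50, which is < ε when |t + 10| < 50ε.
Take δ = min(5, 50ε). Then 0 < |t + 10| < δ gives both |t + 10| < 5 and |t + 10| < 50ε, so |1/t + 1/10| < ε.

δ = min(5, 50ε)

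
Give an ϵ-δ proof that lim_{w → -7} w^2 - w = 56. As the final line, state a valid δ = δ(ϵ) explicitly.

δ = min(1, ϵ/16)

Let ϵ > 0. We want δ > 0 such that 0 < |w + 7| < δ implies |(w^2 - w) − 56| < ϵ.
(w^2 - w) − 56 = w^2 - w - 56 = (w + 7)(w - 8).
So |(w^2 - w) − 56| = |w + 7|·|w - 8|.
Assume first that |w + 7| < 1, so |w| < 8. Then |w - 8| ≤ 8 + 8 = 16.
Hence |(w^2 - w) − 56| ≤ 16|w + 7| < ϵ provided |w + 7| < ϵ/16.
Take δ = min(1, ϵ/16). Then 0 < |w + 7| < δ gives both |w + 7| < 1 and |w + 7| < ϵ/16, so |(w^2 - w) − 56| < ϵ.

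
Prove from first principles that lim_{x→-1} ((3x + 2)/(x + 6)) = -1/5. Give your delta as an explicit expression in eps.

Suppose eps > 0. We want delta > 0 with 0 < |x + 1| < delta ⇒ |(3x + 2)/(x + 6) + 1/5| < eps.
Combining over a common denominator, (3x + 2)/(x + 6) + 1/5 = [(3x + 2)·5 − (-1)·(x + 6)] / [5·(x + 6)] = 16(x + 1) / (5(x + 6)).
So |(3x + 2)/(x + 6) + 1/5| = 16|x + 1| / (5·|x + 6|).
Restrict delta ≤ 5/2. Then |x + 1| < 5/2 gives |x + 6| = |(x + 1) + 5| ≥ 5 − 5/2 = 5/2.
Hence |(3x + 2)/(x + 6) + 1/5| < 16|x + 1|/(5·(5/2)) = (32/25)|x + 1|, which is < eps once |x + 1| < (25/32)eps.
Take delta = min(5/2, (25/32)eps). Then 0 < |x + 1| < delta forces both bounds, so |(3x + 2)/(x + 6) + 1/5| < eps.

delta = min(5/2, (25/32)eps)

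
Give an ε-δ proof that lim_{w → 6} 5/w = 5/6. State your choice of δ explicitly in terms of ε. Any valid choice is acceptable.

δ = min(3, (18/5)ε)

Let ε > 0 be given. We seek δ > 0 such that 0 < |w − 6| < δ implies |5/w − (5/6)| < ε.
|5/w − (5/6)| = 5·|6 − w|/(6·|w|) = 5|w − 6|/(6|w|).
Restrict δ ≤ 3. Then |w − 6| < 3 gives |w| > 3, so 6|w| > 18.
Then |5/w − (5/6)| < 5|w − 6|/18, which is < ε when |w − 6| < (18/5)ε.
Take δ = min(3, (18/5)ε). Then 0 < |w − 6| < δ gives both |w − 6| < 3 and |w − 6| < (18/5)ε, so |5/w − (5/6)| < ε.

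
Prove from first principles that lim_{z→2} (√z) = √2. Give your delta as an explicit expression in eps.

delta = min(2, √2·eps)

Let eps > 0. We want delta > 0 such that 0 < |z − 2| < delta implies |√z − √2| < eps.
Rationalise: √z − √2 = (z − 2)/(√z + √2), so |√z − √2| = |z − 2|/(√z + √2).
Restrict delta ≤ 2 so that |z − 2| < 2 forces z > 0, and then √z + √2 > √2.
Hence |√z − √2| < |z − 2|/√2, which is < eps once |z − 2| < √2·eps.
Take delta = min(2, √2·eps). If 0 < |z − 2| < delta then z > 0 and |√z − √2| < |z − 2|/√2 < eps.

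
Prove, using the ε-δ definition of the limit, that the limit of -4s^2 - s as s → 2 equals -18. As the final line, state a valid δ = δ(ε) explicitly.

δ = min(1, ε/21)

Suppose ε > 0. We want δ > 0 such that 0 < |s − 2| < δ implies |(-4s^2 - s) + 18| < ε.
(-4s^2 - s) + 18 = -4s^2 - s + 18 = (s − 2)(-4s - 9).
So |(-4s^2 - s) + 18| = |s − 2|·|-4s - 9|.
Assume first that |s − 2| < 1, so |s| < 3. Then |-4s - 9| ≤ 4·3 + 9 = 21.
Hence |(-4s^2 - s) + 18| ≤ 21|s − 2| < ε provided |s − 2| < ε/21.
Take δ = min(1, ε/21). Then 0 < |s − 2| < δ gives both |s − 2| < 1 and |s − 2| < ε/21, so |(-4s^2 - s) + 18| < ε.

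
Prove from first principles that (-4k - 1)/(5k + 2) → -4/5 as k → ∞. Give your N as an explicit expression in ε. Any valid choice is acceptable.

N = (3/25)/ε

Let ε > 0. For k ≥ 1, |(-4k - 1)/(5k + 2) + 4/5| = |3|/(5(5k + 2)) = 3/(5(5k + 2)).
Since 5k + 2 ≥ 5k for k ≥ 1, this is ≤ 3/(5·5k) = (3/25)/k.
So |(-4k - 1)/(5k + 2) + 4/5| < ε whenever k > (3/25)/ε.
Take N = (3/25)/ε. If k > N then |(-4k - 1)/(5k + 2) + 4/5| ≤ (3/25)/k < ε.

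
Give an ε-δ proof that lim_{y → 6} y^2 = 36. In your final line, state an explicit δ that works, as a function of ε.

δ = min(1, ε/13)

Suppose ε > 0. We seek δ > 0 with 0 < |y − 6| < δ ⇒ |y^2 − 36| < ε.
Factor: y^2 − 36 = (y − 6)(y + 6), so |y^2 − 36| = |y − 6|·|y + 6|.
Impose δ ≤ 1 so that |y| < 7; then |y + 6| ≤ 13.
Hence |y^2 − 36| ≤ 13|y − 6|, which is < ε once |y − 6| < ε/13.
Take δ = min(1, ε/13). If 0 < |y − 6| < δ then both bounds hold and |y^2 − 36| ≤ 13|y − 6| < 13·(ε/13) = ε.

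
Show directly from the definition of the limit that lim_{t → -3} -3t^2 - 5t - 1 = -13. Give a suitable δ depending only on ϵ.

δ = min(1, ϵ/16)

Suppose ϵ > 0. We want δ > 0 such that 0 < |t + 3| < δ implies |(-3t^2 - 5t - 1) + 13| < ϵ.
(-3t^2 - 5t - 1) + 13 = -3t^2 - 5t + 12 = (t + 3)(-3t + 4).
So |(-3t^2 - 5t - 1) + 13| = |t + 3|·|-3t + 4|.
Assume first that |t + 3| < 1, so |t| < 4. Then |-3t + 4| ≤ 3·4 + 4 = 16.
Hence |(-3t^2 - 5t - 1) + 13| ≤ 16|t + 3| < ϵ provided |t + 3| < ϵ/16.
Take δ = min(1, ϵ/16). Then 0 < |t + 3| < δ gives both |t + 3| < 1 and |t + 3| < ϵ/16, so |(-3t^2 - 5t - 1) + 13| < ϵ.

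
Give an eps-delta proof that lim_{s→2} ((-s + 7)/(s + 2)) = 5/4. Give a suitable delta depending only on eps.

delta = min(2, (8/9)eps)

Suppose eps > 0. We want delta > 0 with 0 < |s − 2| < delta ⇒ |(-s + 7)/(s + 2) − (5/4)| < eps.
Combining over a common denominator, (-s + 7)/(s + 2) − (5/4) = [(-s + 7)·4 − 5·(s + 2)] / [4·(s + 2)] = -9(s − 2) / (4(s + 2)).
So |(-s + 7)/(s + 2) − (5/4)| = 9|s − 2| / (4·|s + 2|).
Restrict delta ≤ 2. Then |s − 2| < 2 gives |s + 2| = |(s − 2) + 4| ≥ 4 − 2 = 2.
Hence |(-s + 7)/(s + 2) − (5/4)| < 9|s − 2|/(4·2) = (9/8)|s − 2|, which is < eps once |s − 2| < (8/9)eps.
Take delta = min(2, (8/9)eps). Then 0 < |s − 2| < delta forces both bounds, so |(-s + 7)/(s + 2) − (5/4)| < eps.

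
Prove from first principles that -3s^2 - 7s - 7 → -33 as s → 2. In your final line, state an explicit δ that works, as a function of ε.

Let ε > 0 be given. We want δ > 0 such that 0 < |s − 2| < δ implies |(-3s^2 - 7s - 7) + 33| < ε.
(-3s^2 - 7s - 7) + 33 = -3s^2 - 7s + 26 = (s − 2)(-3s - 13).
So |(-3s^2 - 7s - 7) + 33| = |s − 2|·|-3s - 13|.
Assume first that |s − 2| < 1, so |s| < 3. Then |-3s - 13| ≤ 3·3 + 13 = 22.
Hence |(-3s^2 - 7s - 7) + 33| ≤ 22|s − 2| < ε provided |s − 2| < ε/22.
Choosing δ = min(1, ε/22) ensures both conditions, hence |(-3s^2 - 7s - 7) + 33| < ε.

δ = min(1, ε/22)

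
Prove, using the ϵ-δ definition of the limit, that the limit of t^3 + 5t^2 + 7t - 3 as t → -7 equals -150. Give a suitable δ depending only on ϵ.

Let ϵ > 0. We want δ > 0 such that 0 < |t + 7| < δ implies |(t^3 + 5t^2 + 7t - 3) + 150| < ϵ.
(t^3 + 5t^2 + 7t - 3) + 150 = t^3 + 5t^2 + 7t + 147 = (t + 7)(t^2 - 2t + 21).
So |(t^3 + 5t^2 + 7t - 3) + 150| = |t + 7|·|t^2 - 2t + 21|.
Assume first that |t + 7| < 1, so |t| < 8. Then |t^2 - 2t + 21| ≤ 8^2 + 2·8 + 21 = 101.
Hence |(t^3 + 5t^2 + 7t - 3) + 150| ≤ 101|t + 7| < ϵ provided |t + 7| < ϵ/101.
Choosing δ = min(1, ϵ/101) ensures both conditions, hence |(t^3 + 5t^2 + 7t - 3) + 150| < ϵ.

δ = min(1, ϵ/101)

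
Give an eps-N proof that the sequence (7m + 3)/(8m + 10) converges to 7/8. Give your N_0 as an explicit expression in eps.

N_0 = (23/32)/eps

Fix eps > 0. For m ≥ 1, |(7m + 3)/(8m + 10) − (7/8)| = |-46|/(8(8m + 10)) = 46/(8(8m + 10)).
Since 8m + 10 ≥ 8m for m ≥ 1, this is ≤ 46/(8·8m) = (23/32)/m.
So |(7m + 3)/(8m + 10) − (7/8)| < eps whenever m > (23/32)/eps.
Take N_0 = (23/32)/eps. If m > N_0 then |(7m + 3)/(8m + 10) − (7/8)| ≤ (23/32)/m < eps.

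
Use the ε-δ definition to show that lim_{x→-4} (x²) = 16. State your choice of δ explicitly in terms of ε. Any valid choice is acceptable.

Fix ε > 0. We seek δ > 0 with 0 < |x + 4| < δ ⇒ |x² − 16| < ε.
Factor: x² − 16 = (x + 4)(x - 4), so |x² − 16| = |x + 4|·|x - 4|.
Impose δ ≤ 2 so that |x| < 6; then |x - 4| ≤ 10.
Hence |x² − 16| ≤ 10|x + 4|, which is < ε once |x + 4| < ε/10.
Take δ = min(2, ε/10). If 0 < |x + 4| < δ then both bounds hold and |x² − 16| ≤ 10|x + 4| < 10·(ε/10) = ε.

δ = min(2, ε/10)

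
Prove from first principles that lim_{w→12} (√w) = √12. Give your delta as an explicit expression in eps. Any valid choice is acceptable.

Fix eps > 0. We want delta > 0 such that 0 < |w − 12| < delta implies |√w − √12| < eps.
Multiplying by the conjugate, |√w − √12| = |w − 12|/(√w + √12).
Restrict delta ≤ 12 so that |w − 12| < 12 forces w > 0, and then √w + √12 > √12.
Hence |√w − √12| < |w − 12|/√12, which is < eps once |w − 12| < √12·eps.
Take delta = min(12, √12·eps). If 0 < |w − 12| < delta then w > 0 and |√w − √12| < |w − 12|/√12 < eps.

delta = min(12, √12·eps)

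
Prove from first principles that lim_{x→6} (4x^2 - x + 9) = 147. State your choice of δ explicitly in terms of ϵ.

Let ϵ > 0. We want δ > 0 such that 0 < |x − 6| < δ implies |(4x^2 - x + 9) − 147| < ϵ.
(4x^2 - x + 9) − 147 = 4x^2 - x - 138 = (x − 6)(4x + 23).
So |(4x^2 - x + 9) − 147| = |x − 6|·|4x + 23|.
Require δ ≤ 2. Then |x − 6| < 2 gives |x| < 8, and by the triangle inequality |4x + 23| ≤ 4·8 + 23 = 55.
Hence |(4x^2 - x + 9) − 147| ≤ 55|x − 6| < ϵ provided |x − 6| < ϵ/55.
Choosing δ = min(2, ϵ/55) ensures both conditions, hence |(4x^2 - x + 9) − 147| < ϵ.

δ = min(2, ϵ/55)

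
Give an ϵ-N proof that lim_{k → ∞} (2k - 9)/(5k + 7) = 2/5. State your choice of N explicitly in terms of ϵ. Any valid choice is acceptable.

N = (59/25)/ϵ

Suppose ϵ > 0. For k ≥ 1, |(2k - 9)/(5k + 7) − (2/5)| = |-59|/(5(5k + 7)) = 59/(5(5k + 7)).
Since 5k + 7 ≥ 5k for k ≥ 1, this is ≤ 59/(5·5k) = (59/25)/k.
So |(2k - 9)/(5k + 7) − (2/5)| < ϵ whenever k > (59/25)/ϵ.
Take N = (59/25)/ϵ. If k > N then |(2k - 9)/(5k + 7) − (2/5)| ≤ (59/25)/k < ϵ.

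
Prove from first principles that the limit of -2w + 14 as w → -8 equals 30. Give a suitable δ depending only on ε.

Fix ε > 0. We need δ > 0 so that 0 < |w + 8| < δ implies |(-2w + 14) − 30| < ε.
Since (-2w + 14) − 30 = -2(w + 8), we have |(-2w + 14) − 30| = 2|w + 8|.
So 2|w + 8| < ε exactly when |w + 8| < ε/2.
Take δ = ε/2. If 0 < |w + 8| < δ then |(-2w + 14) − 30| = 2|w + 8| < 2·(ε/2) = ε.

δ = ε/2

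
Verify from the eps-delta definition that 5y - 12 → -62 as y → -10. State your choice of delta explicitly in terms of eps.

Let eps > 0 be given. We need delta > 0 so that 0 < |y + 10| < delta implies |(5y - 12) + 62| < eps.
Since (5y - 12) + 62 = 5(y + 10), we have |(5y - 12) + 62| = 5|y + 10|.
Thus it suffices that |y + 10| < eps/5.
Choosing delta = eps/5 gives |(5y - 12) + 62| = 5|y + 10| < eps whenever |y + 10| < delta.

delta = eps/5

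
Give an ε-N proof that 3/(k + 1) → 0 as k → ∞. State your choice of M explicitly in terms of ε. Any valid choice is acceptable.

M = 3/ε

Fix ε > 0. For k ≥ 1, |3/(k + 1) − 0| = 3/(k + 1) ≤ 3/k.
We need 3/k < ε, i.e. k > 3/ε.
Take M = 3/ε. If k > M then |3/(k + 1)| ≤ 3/k < ε.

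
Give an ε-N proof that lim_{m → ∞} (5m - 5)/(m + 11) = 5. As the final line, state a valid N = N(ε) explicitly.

Fix ε > 0. For m ≥ 1, |(5m - 5)/(m + 11) − 5| = |-60|/((m + 11)) = 60/((m + 11)).
Since m + 11 ≥ m for m ≥ 1, this is ≤ 60/(m) = 60/m.
So |(5m - 5)/(m + 11) − 5| < ε whenever m > 60/ε.
Take N = 60/ε. If m > N then |(5m - 5)/(m + 11) − 5| ≤ 60/m < ε.

N = 60/ε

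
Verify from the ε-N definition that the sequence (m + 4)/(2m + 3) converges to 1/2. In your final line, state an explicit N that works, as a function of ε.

N = (5/4)/ε

Let ε > 0. For m ≥ 1, |(m + 4)/(2m + 3) − (1/2)| = |5|/(2(2m + 3)) = 5/(2(2m + 3)).
Since 2m + 3 ≥ 2m for m ≥ 1, this is ≤ 5/(2·2m) = (5/4)/m.
So |(m + 4)/(2m + 3) − (1/2)| < ε whenever m > (5/4)/ε.
Take N = (5/4)/ε. If m > N then |(m + 4)/(2m + 3) − (1/2)| ≤ (5/4)/m < ε.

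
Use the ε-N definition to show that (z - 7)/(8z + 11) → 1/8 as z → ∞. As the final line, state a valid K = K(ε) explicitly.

Let ε > 0 be given. We seek K > 0 such that z > K implies |(z - 7)/(8z + 11) − (1/8)| < ε.
(z - 7)/(8z + 11) − (1/8) = (8(z - 7) − (8z + 11)) / (8(8z + 11)) = -67/(8(8z + 11)).
For z > 0 we have 8z + 11 > 8z, so |(z - 7)/(8z + 11) − (1/8)| = 67/(8(8z + 11)) < 67/(8·8z) = (67/64)/z.
Thus |(z - 7)/(8z + 11) − (1/8)| < ε whenever z > (67/64)/ε.
Take K = (67/64)/ε. If z > K then |(z - 7)/(8z + 11) − (1/8)| < (67/64)/z < ε.

K = (67/64)/ε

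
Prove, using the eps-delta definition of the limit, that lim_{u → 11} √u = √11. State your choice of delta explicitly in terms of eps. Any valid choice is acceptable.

Suppose eps > 0. We want delta > 0 such that 0 < |u − 11| < delta implies |√u − √11| < eps.
Rationalise: √u − √11 = (u − 11)/(√u + √11), so |√u − √11| = |u − 11|/(√u + √11).
Restrict delta ≤ 11 so that |u − 11| < 11 forces u > 0, and then √u + √11 > √11.
Hence |√u − √11| < |u − 11|/√11, which is < eps once |u − 11| < √11·eps.
Take delta = min(11, √11·eps). If 0 < |u − 11| < delta then u > 0 and |√u − √11| < |u − 11|/√11 < eps.

delta = min(11, √11·eps)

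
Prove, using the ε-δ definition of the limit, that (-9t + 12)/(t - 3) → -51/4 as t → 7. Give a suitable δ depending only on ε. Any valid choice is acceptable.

δ = min(2, (8/15)ε)

Suppose ε > 0. We want δ > 0 with 0 < |t − 7| < δ ⇒ |(-9t + 12)/(t - 3) + 51/4| < ε.
Combining over a common denominator, (-9t + 12)/(t - 3) + 51/4 = [(-9t + 12)·4 − (-51)·(t - 3)] / [4·(t - 3)] = 15(t − 7) / (4(t - 3)).
So |(-9t + 12)/(t - 3) + 51/4| = 15|t − 7| / (4·|t − 3|).
Require δ ≤ 2, so |t − 3| ≥ |4| − |t − 7| > 4 − 2 = 2.
Hence |(-9t + 12)/(t - 3) + 51/4| < 15|t − 7|/(4·2) = (15/8)|t − 7|, which is < ε once |t − 7| < (8/15)ε.
Take δ = min(2, (8/15)ε). Then 0 < |t − 7| < δ forces both bounds, so |(-9t + 12)/(t - 3) + 51/4| < ε.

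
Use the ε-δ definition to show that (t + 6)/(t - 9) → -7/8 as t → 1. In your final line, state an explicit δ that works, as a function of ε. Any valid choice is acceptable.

Fix ε > 0. We want δ > 0 with 0 < |t − 1| < δ ⇒ |(t + 6)/(t - 9) + 7/8| < ε.
Combining over a common denominator, (t + 6)/(t - 9) + 7/8 = [(t + 6)·(-8) − 7·(t - 9)] / [(-8)·(t - 9)] = -15(t − 1) / ((-8)(t - 9)).
So |(t + 6)/(t - 9) + 7/8| = 15|t − 1| / (8·|t − 9|).
Restrict δ ≤ 4. Then |t − 1| < 4 gives |t − 9| = |(t − 1) + (-8)| ≥ 8 − 4 = 4.
Hence |(t + 6)/(t - 9) + 7/8| < 15|t − 1|/(8·4) = (15/32)|t − 1|, which is < ε once |t − 1| < (32/15)ε.
Take δ = min(4, (32/15)ε). Then 0 < |t − 1| < δ forces both bounds, so |(t + 6)/(t - 9) + 7/8| < ε.

δ = min(4, (32/15)ε)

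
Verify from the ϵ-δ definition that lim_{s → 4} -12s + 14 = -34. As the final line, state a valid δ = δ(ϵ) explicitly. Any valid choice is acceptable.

Fix ϵ > 0. We need δ > 0 so that 0 < |s − 4| < δ implies |(-12s + 14) + 34| < ϵ.
|(-12s + 14) + 34| = |-12s + 48| = 12|s − 4|.
Thus it suffices that |s − 4| < ϵ/12.
Take δ = ϵ/12. If 0 < |s − 4| < δ then |(-12s + 14) + 34| = 12|s − 4| < 12·(ϵ/12) = ϵ.

δ = ϵ/12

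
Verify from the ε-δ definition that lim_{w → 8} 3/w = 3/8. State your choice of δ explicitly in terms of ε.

δ = min(4, (32/3)ε)

Let ε > 0. We seek δ > 0 such that 0 < |w − 8| < δ implies |3/w − (3/8)| < ε.
|3/w − (3/8)| = 3·|8 − w|/(8·|w|) = 3|w − 8|/(8|w|).
Restrict δ ≤ 4. Then |w − 8| < 4 gives |w| > 4, so 8|w| > 32.
Then |3/w − (3/8)| < 3|w − 8|/32, which is < ε when |w − 8| < (32/3)ε.
Take δ = min(4, (32/3)ε). Then 0 < |w − 8| < δ gives both |w − 8| < 4 and |w − 8| < (32/3)ε, so |3/w − (3/8)| < ε.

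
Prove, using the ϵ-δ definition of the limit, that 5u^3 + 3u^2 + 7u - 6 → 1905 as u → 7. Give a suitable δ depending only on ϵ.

Let ϵ > 0. We want δ > 0 such that 0 < |u − 7| < δ implies |(5u^3 + 3u^2 + 7u - 6) − 1905| < ϵ.
(5u^3 + 3u^2 + 7u - 6) − 1905 = 5u^3 + 3u^2 + 7u - 1911 = (u − 7)(5u^2 + 38u + 273).
So |(5u^3 + 3u^2 + 7u - 6) − 1905| = |u − 7|·|5u^2 + 38u + 273|.
Assume first that |u − 7| < 2, so |u| < 9. Then |5u^2 + 38u + 273| ≤ 5·9^2 + 38·9 + 273 = 1020.
Hence |(5u^3 + 3u^2 + 7u - 6) − 1905| ≤ 1020|u − 7| < ϵ provided |u − 7| < ϵ/1020.
Choosing δ = min(2, ϵ/1020) ensures both conditions, hence |(5u^3 + 3u^2 + 7u - 6) − 1905| < ϵ.

δ = min(2, ϵ/1020)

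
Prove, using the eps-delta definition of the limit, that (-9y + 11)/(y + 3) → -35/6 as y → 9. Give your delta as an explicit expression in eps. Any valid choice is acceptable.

Let eps > 0. We want delta > 0 with 0 < |y − 9| < delta ⇒ |(-9y + 11)/(y + 3) + 35/6| < eps.
Combining over a common denominator, (-9y + 11)/(y + 3) + 35/6 = [(-9y + 11)·12 − (-70)·(y + 3)] / [12·(y + 3)] = -38(y − 9) / (12(y + 3)).
So |(-9y + 11)/(y + 3) + 35/6| = 38|y − 9| / (12·|y + 3|).
Restrict delta ≤ 6. Then |y − 9| < 6 gives |y + 3| = |(y − 9) + 12| ≥ 12 − 6 = 6.
Hence |(-9y + 11)/(y + 3) + 35/6| < 38|y − 9|/(12·6) = (19/36)|y − 9|, which is < eps once |y − 9| < (36/19)eps.
Take delta = min(6, (36/19)eps). Then 0 < |y − 9| < delta forces both bounds, so |(-9y + 11)/(y + 3) + 35/6| < eps.

delta = min(6, (36/19)eps)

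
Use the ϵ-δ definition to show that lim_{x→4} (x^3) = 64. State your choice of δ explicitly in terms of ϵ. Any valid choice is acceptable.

Let ϵ > 0 be given. We seek δ > 0 with 0 < |x − 4| < δ ⇒ |x^3 − 64| < ϵ.
Factor: x^3 − 64 = (x − 4)(x^2 + 4x + 16), so |x^3 − 64| = |x − 4|·|x^2 + 4x + 16|.
Impose δ ≤ 2 so that |x| < 6; then |x^2 + 4x + 16| ≤ 76.
Hence |x^3 − 64| ≤ 76|x − 4|, which is < ϵ once |x − 4| < ϵ/76.
Take δ = min(2, ϵ/76). If 0 < |x − 4| < δ then both bounds hold and |x^3 − 64| ≤ 76|x − 4| < 76·(ϵ/76) = ϵ.

δ = min(2, ϵ/76)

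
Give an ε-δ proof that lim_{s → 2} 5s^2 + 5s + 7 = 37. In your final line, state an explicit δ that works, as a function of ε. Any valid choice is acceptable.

Let ε > 0. We want δ > 0 such that 0 < |s − 2| < δ implies |(5s^2 + 5s + 7) − 37| < ε.
(5s^2 + 5s + 7) − 37 = 5s^2 + 5s - 30 = (s − 2)(5s + 15).
So |(5s^2 + 5s + 7) − 37| = |s − 2|·|5s + 15|.
Require δ ≤ 1. Then |s − 2| < 1 gives |s| < 3, and by the triangle inequality |5s + 15| ≤ 5·3 + 15 = 30.
Hence |(5s^2 + 5s + 7) − 37| ≤ 30|s − 2| < ε provided |s − 2| < ε/30.
Take δ = min(1, ε/30). Then 0 < |s − 2| < δ gives both |s − 2| < 1 and |s − 2| < ε/30, so |(5s^2 + 5s + 7) − 37| < ε.

δ = min(1, ε/30)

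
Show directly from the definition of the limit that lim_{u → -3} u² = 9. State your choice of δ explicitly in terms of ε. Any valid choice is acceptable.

Suppose ε > 0. We seek δ > 0 with 0 < |u + 3| < δ ⇒ |u² − 9| < ε.
Factor: u² − 9 = (u + 3)(u - 3), so |u² − 9| = |u + 3|·|u - 3|.
Impose δ ≤ 1 so that |u| < 4; then |u - 3| ≤ 7.
Hence |u² − 9| ≤ 7|u + 3|, which is < ε once |u + 3| < ε/7.
Take δ = min(1, ε/7). If 0 < |u + 3| < δ then both bounds hold and |u² − 9| ≤ 7|u + 3| < 7·(ε/7) = ε.

δ = min(1, ε/7)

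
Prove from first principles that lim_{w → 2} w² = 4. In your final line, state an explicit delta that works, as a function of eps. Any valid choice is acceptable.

delta = min(2, eps/6)

Fix eps > 0. We seek delta > 0 with 0 < |w − 2| < delta ⇒ |w² − 4| < eps.
Factor: w² − 4 = (w − 2)(w + 2), so |w² − 4| = |w − 2|·|w + 2|.
Impose delta ≤ 2 so that |w| < 4; then |w + 2| ≤ 6.
Hence |w² − 4| ≤ 6|w − 2|, which is < eps once |w − 2| < eps/6.
Take delta = min(2, eps/6). If 0 < |w − 2| < delta then both bounds hold and |w² − 4| ≤ 6|w − 2| < 6·(eps/6) = eps.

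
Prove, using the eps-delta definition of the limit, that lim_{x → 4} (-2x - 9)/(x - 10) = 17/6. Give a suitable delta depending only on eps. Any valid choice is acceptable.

Suppose eps > 0. We want delta > 0 with 0 < |x − 4| < delta ⇒ |(-2x - 9)/(x - 10) − (17/6)| < eps.
Combining over a common denominator, (-2x - 9)/(x - 10) − (17/6) = [(-2x - 9)·(-6) − (-17)·(x - 10)] / [(-6)·(x - 10)] = 29(x − 4) / ((-6)(x - 10)).
So |(-2x - 9)/(x - 10) − (17/6)| = 29|x − 4| / (6·|x − 10|).
Require delta ≤ 3, so |x − 10| ≥ |-6| − |x − 4| > 6 − 3 = 3.
Hence |(-2x - 9)/(x - 10) − (17/6)| < 29|x − 4|/(6·3) = (29/18)|x − 4|, which is < eps once |x − 4| < (18/29)eps.
Take delta = min(3, (18/29)eps). Then 0 < |x − 4| < delta forces both bounds, so |(-2x - 9)/(x - 10) − (17/6)| < eps.

delta = min(3, (18/29)eps)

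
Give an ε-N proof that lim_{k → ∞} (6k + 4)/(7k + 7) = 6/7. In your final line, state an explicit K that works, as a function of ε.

K = (2/7)/ε

Suppose ε > 0. For k ≥ 1, |(6k + 4)/(7k + 7) − (6/7)| = |-14|/(7(7k + 7)) = 14/(7(7k + 7)).
Since 7k + 7 ≥ 7k for k ≥ 1, this is ≤ 14/(7·7k) = (2/7)/k.
So |(6k + 4)/(7k + 7) − (6/7)| < ε whenever k > (2/7)/ε.
Take K = (2/7)/ε. If k > K then |(6k + 4)/(7k + 7) − (6/7)| ≤ (2/7)/k < ε.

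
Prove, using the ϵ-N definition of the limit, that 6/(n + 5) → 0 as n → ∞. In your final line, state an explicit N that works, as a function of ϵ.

N = 6/ϵ

Suppose ϵ > 0. For n ≥ 1, |6/(n + 5) − 0| = 6/(n + 5) ≤ 6/n.
We need 6/n < ϵ, i.e. n > 6/ϵ.
Take N = 6/ϵ. If n > N then |6/(n + 5)| ≤ 6/n < ϵ.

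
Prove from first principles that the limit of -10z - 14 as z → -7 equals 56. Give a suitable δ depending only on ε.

Let ε > 0 be given. We need δ > 0 so that 0 < |z + 7| < δ implies |(-10z - 14) − 56| < ε.
|(-10z - 14) − 56| = |-10z - 70| = 10|z + 7|.
Thus it suffices that |z + 7| < ε/10.
Take δ = ε/10. If 0 < |z + 7| < δ then |(-10z - 14) − 56| = 10|z + 7| < 10·(ε/10) = ε.

δ = ε/10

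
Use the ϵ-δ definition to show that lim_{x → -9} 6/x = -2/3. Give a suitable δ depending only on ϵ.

δ = min(9/2, (27/4)ϵ)

Let ϵ > 0 be given. We seek δ > 0 such that 0 < |x + 9| < δ implies |6/x + 2/3| < ϵ.
|6/x + 2/3| = 6·|-9 − x|/(9·|x|) = 6|x + 9|/(9|x|).
Require δ ≤ 9/2 so that |x| > 9 − 9/2 = 9/2, hence 9|x| > 81/2.
Then |6/x + 2/3| < 6|x + 9|/(81/2), which is < ϵ when |x + 9| < (27/4)ϵ.
Take δ = min(9/2, (27/4)ϵ). Then 0 < |x + 9| < δ gives both |x + 9| < 9/2 and |x + 9| < (27/4)ϵ, so |6/x + 2/3| < ϵ.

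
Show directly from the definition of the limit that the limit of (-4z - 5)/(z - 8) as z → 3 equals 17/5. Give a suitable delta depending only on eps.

delta = min(5/2, (25/74)eps)

Suppose eps > 0. We want delta > 0 with 0 < |z − 3| < delta ⇒ |(-4z - 5)/(z - 8) − (17/5)| < eps.
Combining over a common denominator, (-4z - 5)/(z - 8) − (17/5) = [(-4z - 5)·(-5) − (-17)·(z - 8)] / [(-5)·(z - 8)] = 37(z − 3) / ((-5)(z - 8)).
So |(-4z - 5)/(z - 8) − (17/5)| = 37|z − 3| / (5·|z − 8|).
Require delta ≤ 5/2, so |z − 8| ≥ |-5| − |z − 3| > 5 − 5/2 = 5/2.
Hence |(-4z - 5)/(z - 8) − (17/5)| < 37|z − 3|/(5·(5/2)) = (74/25)|z − 3|, which is < eps once |z − 3| < (25/74)eps.
Take delta = min(5/2, (25/74)eps). Then 0 < |z − 3| < delta forces both bounds, so |(-4z - 5)/(z - 8) − (17/5)| < eps.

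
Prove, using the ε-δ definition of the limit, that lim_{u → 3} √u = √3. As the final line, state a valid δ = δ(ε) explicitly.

Let ε > 0. We want δ > 0 such that 0 < |u − 3| < δ implies |√u − √3| < ε.
Multiplying by the conjugate, |√u − √3| = |u − 3|/(√u + √3).
Restrict δ ≤ 3 so that |u − 3| < 3 forces u > 0, and then √u + √3 > √3.
Hence |√u − √3| < |u − 3|/√3, which is < ε once |u − 3| < √3·ε.
Take δ = min(3, √3·ε). If 0 < |u − 3| < δ then u > 0 and |√u − √3| < |u − 3|/√3 < ε.

δ = min(3, √3·ε)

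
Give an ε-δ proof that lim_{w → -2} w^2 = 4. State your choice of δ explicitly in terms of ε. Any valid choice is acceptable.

Let ε > 0. We seek δ > 0 with 0 < |w + 2| < δ ⇒ |w^2 − 4| < ε.
Factor: w^2 − 4 = (w + 2)(w - 2), so |w^2 − 4| = |w + 2|·|w - 2|.
Restrict δ ≤ 2. Then |w + 2| < 2 gives |w| < 4, so by the triangle inequality |w - 2| ≤ 4 + 2 = 6.
Hence |w^2 − 4| ≤ 6|w + 2|, which is < ε once |w + 2| < ε/6.
Take δ = min(2, ε/6). If 0 < |w + 2| < δ then both bounds hold and |w^2 − 4| ≤ 6|w + 2| < 6·(ε/6) = ε.

δ = min(2, ε/6)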